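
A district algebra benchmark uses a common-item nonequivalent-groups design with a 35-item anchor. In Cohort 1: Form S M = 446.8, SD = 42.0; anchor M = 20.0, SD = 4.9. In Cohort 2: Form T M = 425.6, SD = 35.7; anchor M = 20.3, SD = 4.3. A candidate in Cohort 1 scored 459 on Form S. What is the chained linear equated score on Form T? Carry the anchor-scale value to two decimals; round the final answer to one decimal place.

434.9

Form S → anchor (Cohort 1): v = (4.9/42.0)(459 − 446.8) + 20.0 = 21.42
anchor → Form T (Cohort 2): y = (35.7/4.3)(21.42 − 20.3) + 425.6 = 434.9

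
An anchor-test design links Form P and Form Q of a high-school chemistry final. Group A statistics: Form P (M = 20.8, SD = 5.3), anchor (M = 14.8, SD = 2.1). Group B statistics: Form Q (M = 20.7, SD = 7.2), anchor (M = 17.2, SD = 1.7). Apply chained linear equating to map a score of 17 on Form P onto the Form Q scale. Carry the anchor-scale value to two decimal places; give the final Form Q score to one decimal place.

Form P → anchor (Group A): v = (2.1/5.3)(17 − 20.8) + 14.8 = 13.29
anchor → Form Q (Group B): y = (7.2/1.7)(13.29 − 17.2) + 20.7 = 4.1

4.1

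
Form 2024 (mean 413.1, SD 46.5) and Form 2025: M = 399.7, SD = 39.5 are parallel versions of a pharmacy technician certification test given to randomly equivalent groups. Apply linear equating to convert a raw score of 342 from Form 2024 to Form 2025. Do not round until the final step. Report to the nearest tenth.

339.3

Linear equating: y = (SD_Y/SD_X)(x − M_X) + M_Y
y = (39.5/46.5)(342 − 413.1) + 399.7
y = 0.849462 × -71.1 + 399.7 = -60.3968 + 399.7 = 339.3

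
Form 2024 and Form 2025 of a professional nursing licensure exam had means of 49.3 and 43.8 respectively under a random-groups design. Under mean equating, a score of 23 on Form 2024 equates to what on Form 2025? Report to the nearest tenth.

Mean equating: y = x + (M_Y − M_X) = 23 + (43.8 − 49.3) = 17.5

17.5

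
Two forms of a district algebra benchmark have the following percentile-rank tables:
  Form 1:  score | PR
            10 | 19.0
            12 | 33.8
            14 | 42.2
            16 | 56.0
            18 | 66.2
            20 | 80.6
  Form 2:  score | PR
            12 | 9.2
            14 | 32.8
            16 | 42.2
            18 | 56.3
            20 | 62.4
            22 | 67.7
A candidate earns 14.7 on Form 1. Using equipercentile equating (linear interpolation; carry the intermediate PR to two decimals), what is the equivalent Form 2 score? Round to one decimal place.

16.7

PR of 14.7 on Form 1: 42.2 + (14.7 − 14)/(16 − 14) × (56.0 − 42.2) = 47.03
On Form 2, PR 47.03 falls between score 16 (PR 42.2) and 18 (PR 56.3).
Interpolate: 16 + (47.03 − 42.2)/(56.3 − 42.2) × (18 − 16) = 16.7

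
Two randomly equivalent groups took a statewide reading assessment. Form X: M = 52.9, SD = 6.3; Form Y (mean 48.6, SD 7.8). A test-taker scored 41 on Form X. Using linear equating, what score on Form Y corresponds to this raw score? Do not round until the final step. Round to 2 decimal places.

33.87

Linear equating: y = (SD_Y/SD_X)(x − M_X) + M_Y
y = (7.8/6.3)(41 − 52.9) + 48.6
y = 1.238095 × -11.9 + 48.6 = -14.7333 + 48.6 = 33.87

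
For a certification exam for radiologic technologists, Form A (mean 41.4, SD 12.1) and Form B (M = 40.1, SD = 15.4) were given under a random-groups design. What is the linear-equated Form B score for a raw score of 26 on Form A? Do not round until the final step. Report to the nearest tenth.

Linear equating: y = (SD_Y/SD_X)(x − M_X) + M_Y
y = (15.4/12.1)(26 − 41.4) + 40.1
y = 1.272727 × -15.4 + 40.1 = -19.6000 + 40.1 = 20.5

20.5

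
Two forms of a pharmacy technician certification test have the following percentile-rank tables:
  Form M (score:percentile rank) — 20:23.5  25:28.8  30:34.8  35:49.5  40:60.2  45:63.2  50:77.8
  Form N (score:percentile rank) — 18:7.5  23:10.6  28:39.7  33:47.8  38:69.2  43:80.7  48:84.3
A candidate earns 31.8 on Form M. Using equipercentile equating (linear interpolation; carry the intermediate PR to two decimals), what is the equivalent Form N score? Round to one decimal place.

PR of 31.8 on Form M: 34.8 + (31.8 − 30)/(35 − 30) × (49.5 − 34.8) = 40.09
On Form N, PR 40.09 falls between score 28 (PR 39.7) and 33 (PR 47.8).
Interpolate: 28 + (40.09 − 39.7)/(47.8 − 39.7) × (33 − 28) = 28.2

28.2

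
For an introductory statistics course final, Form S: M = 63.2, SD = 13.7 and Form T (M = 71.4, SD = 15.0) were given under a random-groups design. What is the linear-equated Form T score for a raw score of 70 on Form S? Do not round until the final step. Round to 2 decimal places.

Linear equating: y = (SD_Y/SD_X)(x − M_X) + M_Y
y = (15.0/13.7)(70 − 63.2) + 71.4
y = 1.094891 × 6.8 + 71.4 = 7.4453 + 71.4 = 78.85

78.85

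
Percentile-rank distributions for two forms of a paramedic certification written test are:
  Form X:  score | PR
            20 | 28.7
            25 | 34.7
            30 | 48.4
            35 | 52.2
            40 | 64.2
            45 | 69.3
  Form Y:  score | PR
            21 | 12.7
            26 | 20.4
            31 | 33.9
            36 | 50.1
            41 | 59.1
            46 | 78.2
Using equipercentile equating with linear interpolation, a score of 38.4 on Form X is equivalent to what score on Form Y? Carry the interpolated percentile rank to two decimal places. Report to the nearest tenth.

41.3

PR of 38.4 on Form X: 52.2 + (38.4 − 35)/(40 − 35) × (64.2 − 52.2) = 60.36
On Form Y, PR 60.36 falls between score 41 (PR 59.1) and 46 (PR 78.2).
Interpolate: 41 + (60.36 − 59.1)/(78.2 − 59.1) × (46 − 41) = 41.3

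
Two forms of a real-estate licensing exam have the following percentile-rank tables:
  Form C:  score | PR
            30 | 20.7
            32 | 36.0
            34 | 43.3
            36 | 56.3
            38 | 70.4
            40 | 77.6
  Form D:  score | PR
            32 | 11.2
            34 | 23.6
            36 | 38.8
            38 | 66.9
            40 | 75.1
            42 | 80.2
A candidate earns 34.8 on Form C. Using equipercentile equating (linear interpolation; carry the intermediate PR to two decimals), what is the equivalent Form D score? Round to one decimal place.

36.7

PR of 34.8 on Form C: 43.3 + (34.8 − 34)/(36 − 34) × (56.3 − 43.3) = 48.50
On Form D, PR 48.50 falls between score 36 (PR 38.8) and 38 (PR 66.9).
Interpolate: 36 + (48.50 − 38.8)/(66.9 − 38.8) × (38 − 36) = 36.7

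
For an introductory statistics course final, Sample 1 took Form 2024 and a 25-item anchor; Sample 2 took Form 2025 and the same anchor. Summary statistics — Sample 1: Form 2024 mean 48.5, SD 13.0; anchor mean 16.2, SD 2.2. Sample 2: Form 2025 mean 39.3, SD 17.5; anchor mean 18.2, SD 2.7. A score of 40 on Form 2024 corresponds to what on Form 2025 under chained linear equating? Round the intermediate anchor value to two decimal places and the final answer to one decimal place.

Form 2024 → anchor (Sample 1): v = (2.2/13.0)(40 − 48.5) + 16.2 = 14.76
anchor → Form 2025 (Sample 2): y = (17.5/2.7)(14.76 − 18.2) + 39.3 = 17.0

17.0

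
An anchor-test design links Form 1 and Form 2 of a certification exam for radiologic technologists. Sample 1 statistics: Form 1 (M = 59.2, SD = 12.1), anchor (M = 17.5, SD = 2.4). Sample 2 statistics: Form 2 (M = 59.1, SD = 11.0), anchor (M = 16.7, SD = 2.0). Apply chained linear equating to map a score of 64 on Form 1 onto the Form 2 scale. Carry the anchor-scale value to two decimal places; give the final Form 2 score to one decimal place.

68.7

Form 1 → anchor (Sample 1): v = (2.4/12.1)(64 − 59.2) + 17.5 = 18.45
anchor → Form 2 (Sample 2): y = (11.0/2.0)(18.45 − 16.7) + 59.1 = 68.7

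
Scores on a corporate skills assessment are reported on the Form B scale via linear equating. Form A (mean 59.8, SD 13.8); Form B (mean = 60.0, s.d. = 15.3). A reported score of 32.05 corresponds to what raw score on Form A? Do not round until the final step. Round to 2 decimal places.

34.59

Invert y = (SD_Y/SD_X)(x − M_X) + M_Y:
x = (SD_X/SD_Y)(y − M_Y) + M_X = (13.8/15.3)(32.05 − 60.0) + 59.8
x = 0.901961 × -27.950 + 59.8 = 34.59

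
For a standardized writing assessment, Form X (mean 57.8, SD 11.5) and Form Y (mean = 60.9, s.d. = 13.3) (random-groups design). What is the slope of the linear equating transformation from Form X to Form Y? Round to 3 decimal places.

A = SD_Y / SD_X = 13.3 / 11.5 = 1.157

1.157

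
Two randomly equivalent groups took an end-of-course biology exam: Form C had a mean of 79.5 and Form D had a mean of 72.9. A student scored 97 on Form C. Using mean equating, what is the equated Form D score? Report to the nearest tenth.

90.4

Mean equating: y = x + (M_Y − M_X) = 97 + (72.9 − 79.5) = 90.4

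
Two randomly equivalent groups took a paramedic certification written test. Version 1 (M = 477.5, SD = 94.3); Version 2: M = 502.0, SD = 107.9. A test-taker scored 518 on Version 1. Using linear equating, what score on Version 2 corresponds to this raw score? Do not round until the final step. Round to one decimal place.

548.3

Linear equating: y = (SD_Y/SD_X)(x − M_X) + M_Y
y = (107.9/94.3)(518 − 477.5) + 502.0
y = 1.144221 × 40.5 + 502.0 = 46.3409 + 502.0 = 548.3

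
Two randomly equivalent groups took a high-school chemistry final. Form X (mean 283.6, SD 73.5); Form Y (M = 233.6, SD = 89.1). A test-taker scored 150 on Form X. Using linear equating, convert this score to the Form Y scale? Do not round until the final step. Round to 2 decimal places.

71.64

Linear equating: y = (SD_Y/SD_X)(x − M_X) + M_Y
y = (89.1/73.5)(150 − 283.6) + 233.6
y = 1.212245 × -133.6 + 233.6 = -161.9559 + 233.6 = 71.64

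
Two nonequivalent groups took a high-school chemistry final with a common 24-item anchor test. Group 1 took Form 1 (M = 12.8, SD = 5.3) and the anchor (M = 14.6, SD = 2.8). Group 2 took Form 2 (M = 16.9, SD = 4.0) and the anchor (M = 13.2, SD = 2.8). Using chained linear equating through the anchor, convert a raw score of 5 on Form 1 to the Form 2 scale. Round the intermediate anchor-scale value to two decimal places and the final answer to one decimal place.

13.0

Form 1 → anchor (Group 1): v = (2.8/5.3)(5 − 12.8) + 14.6 = 10.48
anchor → Form 2 (Group 2): y = (4.0/2.8)(10.48 − 13.2) + 16.9 = 13.0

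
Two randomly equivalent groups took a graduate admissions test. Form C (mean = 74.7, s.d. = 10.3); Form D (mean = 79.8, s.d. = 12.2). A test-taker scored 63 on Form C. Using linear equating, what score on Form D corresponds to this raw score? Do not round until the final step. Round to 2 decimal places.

65.94

Linear equating: y = (SD_Y/SD_X)(x − M_X) + M_Y
y = (12.2/10.3)(63 − 74.7) + 79.8
y = 1.184466 × -11.7 + 79.8 = -13.8583 + 79.8 = 65.94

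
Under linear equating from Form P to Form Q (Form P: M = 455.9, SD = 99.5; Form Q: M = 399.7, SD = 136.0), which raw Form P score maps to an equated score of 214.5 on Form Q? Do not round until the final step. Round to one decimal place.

Invert y = (SD_Y/SD_X)(x − M_X) + M_Y:
x = (SD_X/SD_Y)(y − M_Y) + M_X = (99.5/136.0)(214.5 − 399.7) + 455.9
x = 0.731618 × -185.200 + 455.9 = 320.4

320.4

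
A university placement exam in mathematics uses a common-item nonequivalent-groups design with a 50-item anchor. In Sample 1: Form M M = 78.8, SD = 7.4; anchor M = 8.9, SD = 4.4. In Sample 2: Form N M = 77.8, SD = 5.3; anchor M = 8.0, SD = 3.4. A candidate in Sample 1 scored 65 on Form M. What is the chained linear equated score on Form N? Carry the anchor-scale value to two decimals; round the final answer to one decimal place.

66.4

Form M → anchor (Sample 1): v = (4.4/7.4)(65 − 78.8) + 8.9 = 0.69
anchor → Form N (Sample 2): y = (5.3/3.4)(0.69 − 8.0) + 77.8 = 66.4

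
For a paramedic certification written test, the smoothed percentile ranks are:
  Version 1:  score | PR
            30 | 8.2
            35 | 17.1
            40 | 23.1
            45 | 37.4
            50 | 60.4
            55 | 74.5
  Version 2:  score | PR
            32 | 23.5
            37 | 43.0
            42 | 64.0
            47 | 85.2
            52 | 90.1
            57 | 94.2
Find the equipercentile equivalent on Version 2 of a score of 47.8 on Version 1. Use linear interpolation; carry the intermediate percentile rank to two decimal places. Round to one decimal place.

PR of 47.8 on Version 1: 37.4 + (47.8 − 45)/(50 − 45) × (60.4 − 37.4) = 50.28
On Version 2, PR 50.28 falls between score 37 (PR 43.0) and 42 (PR 64.0).
Interpolate: 37 + (50.28 − 43.0)/(64.0 − 43.0) × (42 − 37) = 38.7

38.7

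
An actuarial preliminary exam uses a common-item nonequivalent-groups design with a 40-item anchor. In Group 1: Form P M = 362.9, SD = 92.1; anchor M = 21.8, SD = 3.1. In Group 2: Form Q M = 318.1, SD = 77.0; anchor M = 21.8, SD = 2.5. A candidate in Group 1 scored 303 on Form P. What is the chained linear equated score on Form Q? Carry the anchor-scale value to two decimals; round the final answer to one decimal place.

Form P → anchor (Group 1): v = (3.1/92.1)(303 − 362.9) + 21.8 = 19.78
anchor → Form Q (Group 2): y = (77.0/2.5)(19.78 − 21.8) + 318.1 = 255.9

255.9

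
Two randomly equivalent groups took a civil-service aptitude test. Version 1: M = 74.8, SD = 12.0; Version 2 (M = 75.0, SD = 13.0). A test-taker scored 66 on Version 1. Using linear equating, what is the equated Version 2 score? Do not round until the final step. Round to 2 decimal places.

Linear equating: y = (SD_Y/SD_X)(x − M_X) + M_Y
y = (13.0/12.0)(66 − 74.8) + 75.0
y = 1.083333 × -8.8 + 75.0 = -9.5333 + 75.0 = 65.47

65.47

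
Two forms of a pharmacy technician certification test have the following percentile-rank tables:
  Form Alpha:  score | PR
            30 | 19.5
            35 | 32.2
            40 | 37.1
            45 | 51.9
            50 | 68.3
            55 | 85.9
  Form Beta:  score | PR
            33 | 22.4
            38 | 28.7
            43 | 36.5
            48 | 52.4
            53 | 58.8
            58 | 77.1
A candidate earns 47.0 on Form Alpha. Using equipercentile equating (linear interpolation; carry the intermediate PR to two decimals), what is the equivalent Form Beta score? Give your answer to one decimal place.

52.7

PR of 47.0 on Form Alpha: 51.9 + (47.0 − 45)/(50 − 45) × (68.3 − 51.9) = 58.46
On Form Beta, PR 58.46 falls between score 48 (PR 52.4) and 53 (PR 58.8).
Interpolate: 48 + (58.46 − 52.4)/(58.8 − 52.4) × (53 − 48) = 52.7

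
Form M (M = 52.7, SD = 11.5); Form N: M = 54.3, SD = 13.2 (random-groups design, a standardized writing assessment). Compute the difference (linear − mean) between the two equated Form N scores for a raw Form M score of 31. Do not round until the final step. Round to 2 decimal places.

Mean-equated: 31 + (54.3 − 52.7) = 32.60
Linear-equated: (13.2/11.5)(31 − 52.7) + 54.3 = 29.392
Difference = 29.392 − 32.60 = -3.21

-3.21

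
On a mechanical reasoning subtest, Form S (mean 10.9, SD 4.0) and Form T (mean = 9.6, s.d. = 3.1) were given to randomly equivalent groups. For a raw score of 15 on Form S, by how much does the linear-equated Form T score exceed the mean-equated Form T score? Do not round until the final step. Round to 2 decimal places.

-0.92

Mean-equated: 15 + (9.6 − 10.9) = 13.70
Linear-equated: (3.1/4.0)(15 − 10.9) + 9.6 = 12.777
Difference = 12.777 − 13.70 = -0.92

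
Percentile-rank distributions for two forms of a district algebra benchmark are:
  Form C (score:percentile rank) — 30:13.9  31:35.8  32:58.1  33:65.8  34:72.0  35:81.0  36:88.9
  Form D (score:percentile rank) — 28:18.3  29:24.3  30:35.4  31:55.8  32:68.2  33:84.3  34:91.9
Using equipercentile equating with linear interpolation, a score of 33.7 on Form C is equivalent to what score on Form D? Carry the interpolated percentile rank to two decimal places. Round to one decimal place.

PR of 33.7 on Form C: 65.8 + (33.7 − 33)/(34 − 33) × (72.0 − 65.8) = 70.14
On Form D, PR 70.14 falls between score 32 (PR 68.2) and 33 (PR 84.3).
Interpolate: 32 + (70.14 − 68.2)/(84.3 − 68.2) × (33 − 32) = 32.1

32.1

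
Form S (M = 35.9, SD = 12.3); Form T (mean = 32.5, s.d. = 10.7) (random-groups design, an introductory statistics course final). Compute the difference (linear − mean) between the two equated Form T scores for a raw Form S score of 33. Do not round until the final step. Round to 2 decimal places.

0.38

Mean-equated: 33 + (32.5 − 35.9) = 29.60
Linear-equated: (10.7/12.3)(33 − 35.9) + 32.5 = 29.977
Difference = 29.977 − 29.60 = 0.38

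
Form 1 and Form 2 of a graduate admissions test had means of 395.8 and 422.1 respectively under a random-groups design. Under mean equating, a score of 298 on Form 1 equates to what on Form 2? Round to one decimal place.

Mean equating: y = x + (M_Y − M_X) = 298 + (422.1 − 395.8) = 324.3

324.3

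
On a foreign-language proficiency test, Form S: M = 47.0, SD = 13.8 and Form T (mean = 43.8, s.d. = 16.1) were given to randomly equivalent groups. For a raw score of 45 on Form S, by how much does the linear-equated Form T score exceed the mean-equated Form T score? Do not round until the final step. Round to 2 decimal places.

Mean-equated: 45 + (43.8 − 47.0) = 41.80
Linear-equated: (16.1/13.8)(45 − 47.0) + 43.8 = 41.467
Difference = 41.467 − 41.80 = -0.33

-0.33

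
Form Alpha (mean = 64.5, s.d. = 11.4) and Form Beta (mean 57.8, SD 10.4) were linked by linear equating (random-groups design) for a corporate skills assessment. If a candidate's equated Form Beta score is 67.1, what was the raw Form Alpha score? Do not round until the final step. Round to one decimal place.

Invert y = (SD_Y/SD_X)(x − M_X) + M_Y:
x = (SD_X/SD_Y)(y − M_Y) + M_X = (11.4/10.4)(67.1 − 57.8) + 64.5
x = 1.096154 × 9.300 + 64.5 = 74.7

74.7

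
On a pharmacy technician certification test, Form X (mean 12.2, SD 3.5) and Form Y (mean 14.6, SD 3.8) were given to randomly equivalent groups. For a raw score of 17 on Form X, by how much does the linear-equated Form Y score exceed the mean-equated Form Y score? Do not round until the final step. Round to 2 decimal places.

0.41

Mean-equated: 17 + (14.6 − 12.2) = 19.40
Linear-equated: (3.8/3.5)(17 − 12.2) + 14.6 = 19.811
Difference = 19.811 − 19.40 = 0.41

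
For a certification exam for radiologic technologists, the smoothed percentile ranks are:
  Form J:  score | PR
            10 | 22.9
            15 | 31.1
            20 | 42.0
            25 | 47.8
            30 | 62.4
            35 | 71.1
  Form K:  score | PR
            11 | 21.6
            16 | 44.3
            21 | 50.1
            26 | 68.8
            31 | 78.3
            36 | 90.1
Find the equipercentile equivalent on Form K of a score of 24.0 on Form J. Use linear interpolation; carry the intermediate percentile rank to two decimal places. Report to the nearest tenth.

PR of 24.0 on Form J: 42.0 + (24.0 − 20)/(25 − 20) × (47.8 − 42.0) = 46.64
On Form K, PR 46.64 falls between score 16 (PR 44.3) and 21 (PR 50.1).
Interpolate: 16 + (46.64 − 44.3)/(50.1 − 44.3) × (21 − 16) = 18.0

18.0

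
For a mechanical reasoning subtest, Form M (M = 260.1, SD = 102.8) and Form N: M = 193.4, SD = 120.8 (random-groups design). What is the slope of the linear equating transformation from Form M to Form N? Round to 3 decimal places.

A = SD_Y / SD_X = 120.8 / 102.8 = 1.175

1.175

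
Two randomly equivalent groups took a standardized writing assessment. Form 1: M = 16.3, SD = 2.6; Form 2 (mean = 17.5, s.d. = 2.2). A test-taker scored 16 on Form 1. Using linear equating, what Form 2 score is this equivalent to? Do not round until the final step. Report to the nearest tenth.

17.2

Linear equating: y = (SD_Y/SD_X)(x − M_X) + M_Y
y = (2.2/2.6)(16 − 16.3) + 17.5
y = 0.846154 × -0.3 + 17.5 = -0.2538 + 17.5 = 17.2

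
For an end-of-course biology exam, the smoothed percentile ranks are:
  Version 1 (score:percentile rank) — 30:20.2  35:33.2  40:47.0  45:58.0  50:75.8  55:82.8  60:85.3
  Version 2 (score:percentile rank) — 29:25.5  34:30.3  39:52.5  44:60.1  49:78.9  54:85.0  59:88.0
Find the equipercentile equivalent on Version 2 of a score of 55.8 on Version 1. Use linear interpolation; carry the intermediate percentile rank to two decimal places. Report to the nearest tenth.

PR of 55.8 on Version 1: 82.8 + (55.8 − 55)/(60 − 55) × (85.3 − 82.8) = 83.20
On Version 2, PR 83.20 falls between score 49 (PR 78.9) and 54 (PR 85.0).
Interpolate: 49 + (83.20 − 78.9)/(85.0 − 78.9) × (54 − 49) = 52.5

52.5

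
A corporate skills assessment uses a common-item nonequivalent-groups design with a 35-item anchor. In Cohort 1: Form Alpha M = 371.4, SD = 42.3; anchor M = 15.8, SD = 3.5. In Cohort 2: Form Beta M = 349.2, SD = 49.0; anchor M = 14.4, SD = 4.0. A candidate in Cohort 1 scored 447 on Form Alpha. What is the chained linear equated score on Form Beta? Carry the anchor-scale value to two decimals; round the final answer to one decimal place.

443.0

Form Alpha → anchor (Cohort 1): v = (3.5/42.3)(447 − 371.4) + 15.8 = 22.06
anchor → Form Beta (Cohort 2): y = (49.0/4.0)(22.06 − 14.4) + 349.2 = 443.0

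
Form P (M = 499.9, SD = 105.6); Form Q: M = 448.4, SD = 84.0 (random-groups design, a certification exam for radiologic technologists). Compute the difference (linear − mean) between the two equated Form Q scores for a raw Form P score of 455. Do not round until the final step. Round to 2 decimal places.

Mean-equated: 455 + (448.4 − 499.9) = 403.50
Linear-equated: (84.0/105.6)(455 − 499.9) + 448.4 = 412.684
Difference = 412.684 − 403.50 = 9.18

9.18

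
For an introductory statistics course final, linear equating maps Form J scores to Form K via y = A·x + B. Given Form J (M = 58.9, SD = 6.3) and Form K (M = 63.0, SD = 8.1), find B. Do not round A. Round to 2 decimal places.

A = SD_Y / SD_X = 8.1 / 6.3 = 1.285714
B = M_Y − A·M_X = 63.0 − 1.285714 × 58.9 = -12.73

-12.73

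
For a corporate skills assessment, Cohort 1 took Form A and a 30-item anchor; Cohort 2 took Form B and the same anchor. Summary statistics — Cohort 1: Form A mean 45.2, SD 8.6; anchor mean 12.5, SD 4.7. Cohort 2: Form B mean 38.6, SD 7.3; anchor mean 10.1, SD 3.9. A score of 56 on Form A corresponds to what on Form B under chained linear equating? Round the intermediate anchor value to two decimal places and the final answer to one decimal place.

Form A → anchor (Cohort 1): v = (4.7/8.6)(56 − 45.2) + 12.5 = 18.40
anchor → Form B (Cohort 2): y = (7.3/3.9)(18.40 − 10.1) + 38.6 = 54.1

54.1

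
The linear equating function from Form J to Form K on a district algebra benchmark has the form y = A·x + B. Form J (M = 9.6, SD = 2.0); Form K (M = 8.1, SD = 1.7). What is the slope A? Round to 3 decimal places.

0.850

A = SD_Y / SD_X = 1.7 / 2.0 = 0.850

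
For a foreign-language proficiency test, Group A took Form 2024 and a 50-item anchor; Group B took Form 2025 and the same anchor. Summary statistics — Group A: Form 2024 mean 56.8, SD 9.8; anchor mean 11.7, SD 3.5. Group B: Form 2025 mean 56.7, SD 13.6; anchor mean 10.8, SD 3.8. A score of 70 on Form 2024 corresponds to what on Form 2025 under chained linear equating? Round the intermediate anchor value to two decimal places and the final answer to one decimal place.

Form 2024 → anchor (Group A): v = (3.5/9.8)(70 − 56.8) + 11.7 = 16.41
anchor → Form 2025 (Group B): y = (13.6/3.8)(16.41 − 10.8) + 56.7 = 76.8

76.8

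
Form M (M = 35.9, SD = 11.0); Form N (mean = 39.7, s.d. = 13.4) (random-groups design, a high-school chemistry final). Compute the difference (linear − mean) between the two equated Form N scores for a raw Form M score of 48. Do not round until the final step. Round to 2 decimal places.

Mean-equated: 48 + (39.7 − 35.9) = 51.80
Linear-equated: (13.4/11.0)(48 − 35.9) + 39.7 = 54.440
Difference = 54.440 − 51.80 = 2.64

2.64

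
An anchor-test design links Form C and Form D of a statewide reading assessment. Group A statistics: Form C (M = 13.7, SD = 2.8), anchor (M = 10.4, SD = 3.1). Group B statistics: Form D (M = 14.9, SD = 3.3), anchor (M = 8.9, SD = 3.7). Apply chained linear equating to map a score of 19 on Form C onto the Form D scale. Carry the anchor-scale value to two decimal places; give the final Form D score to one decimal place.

21.5

Form C → anchor (Group A): v = (3.1/2.8)(19 − 13.7) + 10.4 = 16.27
anchor → Form D (Group B): y = (3.3/3.7)(16.27 − 8.9) + 14.9 = 21.5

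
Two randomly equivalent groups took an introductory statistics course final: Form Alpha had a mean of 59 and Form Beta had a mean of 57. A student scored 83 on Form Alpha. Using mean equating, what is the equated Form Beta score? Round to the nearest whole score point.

Mean equating: y = x + (M_Y − M_X) = 83 + (57 − 59) = 81

81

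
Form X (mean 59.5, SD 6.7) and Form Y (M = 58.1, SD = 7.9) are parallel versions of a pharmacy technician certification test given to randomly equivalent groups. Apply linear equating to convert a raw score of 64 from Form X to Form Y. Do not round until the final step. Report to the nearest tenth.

Linear equating: y = (SD_Y/SD_X)(x − M_X) + M_Y
y = (7.9/6.7)(64 − 59.5) + 58.1
y = 1.179104 × 4.5 + 58.1 = 5.3060 + 58.1 = 63.4

63.4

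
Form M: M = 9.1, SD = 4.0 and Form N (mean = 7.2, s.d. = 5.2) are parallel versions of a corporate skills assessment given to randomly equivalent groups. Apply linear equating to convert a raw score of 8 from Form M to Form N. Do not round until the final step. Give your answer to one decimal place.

5.8

Linear equating: y = (SD_Y/SD_X)(x − M_X) + M_Y
y = (5.2/4.0)(8 − 9.1) + 7.2
y = 1.300000 × -1.1 + 7.2 = -1.4300 + 7.2 = 5.8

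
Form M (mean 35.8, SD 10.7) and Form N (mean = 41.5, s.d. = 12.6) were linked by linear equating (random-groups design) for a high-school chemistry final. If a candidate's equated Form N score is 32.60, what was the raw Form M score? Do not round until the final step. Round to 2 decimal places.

Invert y = (SD_Y/SD_X)(x − M_X) + M_Y:
x = (SD_X/SD_Y)(y − M_Y) + M_X = (10.7/12.6)(32.60 − 41.5) + 35.8
x = 0.849206 × -8.900 + 35.8 = 28.24

28.24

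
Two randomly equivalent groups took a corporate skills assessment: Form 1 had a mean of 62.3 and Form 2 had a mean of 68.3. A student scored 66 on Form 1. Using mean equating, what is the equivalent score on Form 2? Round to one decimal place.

72.0

Mean equating: y = x + (M_Y − M_X) = 66 + (68.3 − 62.3) = 72.0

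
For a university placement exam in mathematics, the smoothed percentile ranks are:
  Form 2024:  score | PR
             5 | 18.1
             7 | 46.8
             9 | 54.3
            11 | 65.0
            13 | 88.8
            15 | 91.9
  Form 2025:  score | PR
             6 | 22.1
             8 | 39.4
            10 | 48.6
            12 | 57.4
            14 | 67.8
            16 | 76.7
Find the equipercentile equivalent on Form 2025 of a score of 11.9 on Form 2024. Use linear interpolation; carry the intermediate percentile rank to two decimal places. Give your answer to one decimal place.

15.8

PR of 11.9 on Form 2024: 65.0 + (11.9 − 11)/(13 − 11) × (88.8 − 65.0) = 75.71
On Form 2025, PR 75.71 falls between score 14 (PR 67.8) and 16 (PR 76.7).
Interpolate: 14 + (75.71 − 67.8)/(76.7 − 67.8) × (16 − 14) = 15.8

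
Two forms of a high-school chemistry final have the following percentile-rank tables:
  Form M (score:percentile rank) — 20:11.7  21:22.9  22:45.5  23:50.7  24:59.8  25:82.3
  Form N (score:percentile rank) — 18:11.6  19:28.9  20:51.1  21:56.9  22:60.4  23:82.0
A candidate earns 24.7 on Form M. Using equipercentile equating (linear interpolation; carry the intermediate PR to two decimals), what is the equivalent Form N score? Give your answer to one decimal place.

22.7

PR of 24.7 on Form M: 59.8 + (24.7 − 24)/(25 − 24) × (82.3 − 59.8) = 75.55
On Form N, PR 75.55 falls between score 22 (PR 60.4) and 23 (PR 82.0).
Interpolate: 22 + (75.55 − 60.4)/(82.0 − 60.4) × (23 − 22) = 22.7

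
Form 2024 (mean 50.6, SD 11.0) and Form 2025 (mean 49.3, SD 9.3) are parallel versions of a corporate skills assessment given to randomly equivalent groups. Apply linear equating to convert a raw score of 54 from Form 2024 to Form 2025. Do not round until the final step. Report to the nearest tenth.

52.2

Linear equating: y = (SD_Y/SD_X)(x − M_X) + M_Y
y = (9.3/11.0)(54 − 50.6) + 49.3
y = 0.845455 × 3.4 + 49.3 = 2.8745 + 49.3 = 52.2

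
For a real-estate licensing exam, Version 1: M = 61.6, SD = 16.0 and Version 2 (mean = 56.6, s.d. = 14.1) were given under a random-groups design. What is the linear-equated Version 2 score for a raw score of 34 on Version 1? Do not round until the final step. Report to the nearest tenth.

32.3

Linear equating: y = (SD_Y/SD_X)(x − M_X) + M_Y
y = (14.1/16.0)(34 − 61.6) + 56.6
y = 0.881250 × -27.6 + 56.6 = -24.3225 + 56.6 = 32.3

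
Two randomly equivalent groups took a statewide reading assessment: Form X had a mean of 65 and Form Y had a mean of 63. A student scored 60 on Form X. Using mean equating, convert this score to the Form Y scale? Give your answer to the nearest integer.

Mean equating: y = x + (M_Y − M_X) = 60 + (63 − 65) = 58

58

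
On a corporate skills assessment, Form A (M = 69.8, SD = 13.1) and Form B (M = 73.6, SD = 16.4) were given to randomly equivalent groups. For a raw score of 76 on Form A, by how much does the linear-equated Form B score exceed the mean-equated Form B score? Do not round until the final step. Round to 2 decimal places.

Mean-equated: 76 + (73.6 − 69.8) = 79.80
Linear-equated: (16.4/13.1)(76 − 69.8) + 73.6 = 81.362
Difference = 81.362 − 79.80 = 1.56

1.56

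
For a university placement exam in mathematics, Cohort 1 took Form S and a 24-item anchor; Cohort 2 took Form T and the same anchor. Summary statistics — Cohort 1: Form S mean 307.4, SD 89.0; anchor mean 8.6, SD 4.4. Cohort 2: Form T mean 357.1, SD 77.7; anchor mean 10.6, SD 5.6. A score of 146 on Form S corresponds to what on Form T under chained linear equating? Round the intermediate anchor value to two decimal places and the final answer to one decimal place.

218.6

Form S → anchor (Cohort 1): v = (4.4/89.0)(146 − 307.4) + 8.6 = 0.62
anchor → Form T (Cohort 2): y = (77.7/5.6)(0.62 − 10.6) + 357.1 = 218.6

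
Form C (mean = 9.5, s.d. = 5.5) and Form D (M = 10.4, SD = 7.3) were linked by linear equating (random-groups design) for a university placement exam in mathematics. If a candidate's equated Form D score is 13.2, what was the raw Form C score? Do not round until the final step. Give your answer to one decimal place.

Invert y = (SD_Y/SD_X)(x − M_X) + M_Y:
x = (SD_X/SD_Y)(y − M_Y) + M_X = (5.5/7.3)(13.2 − 10.4) + 9.5
x = 0.753425 × 2.800 + 9.5 = 11.6

11.6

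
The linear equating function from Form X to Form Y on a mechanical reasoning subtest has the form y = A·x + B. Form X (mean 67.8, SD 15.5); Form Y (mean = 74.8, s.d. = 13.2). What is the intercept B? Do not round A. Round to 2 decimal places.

17.06

A = SD_Y / SD_X = 13.2 / 15.5 = 0.851613
B = M_Y − A·M_X = 74.8 − 0.851613 × 67.8 = 17.06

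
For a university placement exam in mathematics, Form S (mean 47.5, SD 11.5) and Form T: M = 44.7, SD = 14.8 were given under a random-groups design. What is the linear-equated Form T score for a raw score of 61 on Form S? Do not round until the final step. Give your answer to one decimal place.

Linear equating: y = (SD_Y/SD_X)(x − M_X) + M_Y
y = (14.8/11.5)(61 − 47.5) + 44.7
y = 1.286957 × 13.5 + 44.7 = 17.3739 + 44.7 = 62.1

62.1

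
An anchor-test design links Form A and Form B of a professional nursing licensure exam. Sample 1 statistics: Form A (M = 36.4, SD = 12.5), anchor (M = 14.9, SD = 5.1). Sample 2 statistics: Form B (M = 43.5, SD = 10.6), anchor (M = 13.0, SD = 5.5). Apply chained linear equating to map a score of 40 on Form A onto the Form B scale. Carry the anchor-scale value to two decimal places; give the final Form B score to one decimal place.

Form A → anchor (Sample 1): v = (5.1/12.5)(40 − 36.4) + 14.9 = 16.37
anchor → Form B (Sample 2): y = (10.6/5.5)(16.37 − 13.0) + 43.5 = 50.0

50.0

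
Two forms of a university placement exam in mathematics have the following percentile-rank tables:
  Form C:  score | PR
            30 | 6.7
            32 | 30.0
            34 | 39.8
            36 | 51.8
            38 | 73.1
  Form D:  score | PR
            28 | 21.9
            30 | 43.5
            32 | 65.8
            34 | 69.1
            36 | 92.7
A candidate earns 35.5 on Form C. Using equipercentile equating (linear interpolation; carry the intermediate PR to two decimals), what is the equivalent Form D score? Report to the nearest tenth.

30.5

PR of 35.5 on Form C: 39.8 + (35.5 − 34)/(36 − 34) × (51.8 − 39.8) = 48.80
On Form D, PR 48.80 falls between score 30 (PR 43.5) and 32 (PR 65.8).
Interpolate: 30 + (48.80 − 43.5)/(65.8 − 43.5) × (32 − 30) = 30.5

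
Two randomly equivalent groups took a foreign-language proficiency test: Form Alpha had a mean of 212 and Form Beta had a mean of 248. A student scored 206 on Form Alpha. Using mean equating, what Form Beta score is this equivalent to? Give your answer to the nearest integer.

242

Mean equating: y = x + (M_Y − M_X) = 206 + (248 − 212) = 242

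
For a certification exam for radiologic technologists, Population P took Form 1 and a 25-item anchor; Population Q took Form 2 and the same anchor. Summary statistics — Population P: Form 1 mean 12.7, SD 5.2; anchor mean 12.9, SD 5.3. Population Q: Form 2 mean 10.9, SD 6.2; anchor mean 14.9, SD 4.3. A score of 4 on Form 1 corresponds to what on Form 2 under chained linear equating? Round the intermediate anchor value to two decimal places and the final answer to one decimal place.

-4.8

Form 1 → anchor (Population P): v = (5.3/5.2)(4 − 12.7) + 12.9 = 4.03
anchor → Form 2 (Population Q): y = (6.2/4.3)(4.03 − 14.9) + 10.9 = -4.8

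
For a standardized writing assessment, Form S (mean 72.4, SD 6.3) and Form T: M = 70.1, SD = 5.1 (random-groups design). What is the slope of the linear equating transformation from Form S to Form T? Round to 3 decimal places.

A = SD_Y / SD_X = 5.1 / 6.3 = 0.810

0.810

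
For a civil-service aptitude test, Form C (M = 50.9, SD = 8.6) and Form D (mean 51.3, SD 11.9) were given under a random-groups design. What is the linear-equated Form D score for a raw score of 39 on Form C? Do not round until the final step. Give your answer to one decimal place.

34.8

Linear equating: y = (SD_Y/SD_X)(x − M_X) + M_Y
y = (11.9/8.6)(39 − 50.9) + 51.3
y = 1.383721 × -11.9 + 51.3 = -16.4663 + 51.3 = 34.8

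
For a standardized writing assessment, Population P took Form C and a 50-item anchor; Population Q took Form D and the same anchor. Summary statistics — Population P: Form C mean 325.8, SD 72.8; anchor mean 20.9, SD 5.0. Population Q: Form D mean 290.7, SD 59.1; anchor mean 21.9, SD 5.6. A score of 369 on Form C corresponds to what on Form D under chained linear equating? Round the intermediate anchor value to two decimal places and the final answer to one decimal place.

Form C → anchor (Population P): v = (5.0/72.8)(369 − 325.8) + 20.9 = 23.87
anchor → Form D (Population Q): y = (59.1/5.6)(23.87 − 21.9) + 290.7 = 311.5

311.5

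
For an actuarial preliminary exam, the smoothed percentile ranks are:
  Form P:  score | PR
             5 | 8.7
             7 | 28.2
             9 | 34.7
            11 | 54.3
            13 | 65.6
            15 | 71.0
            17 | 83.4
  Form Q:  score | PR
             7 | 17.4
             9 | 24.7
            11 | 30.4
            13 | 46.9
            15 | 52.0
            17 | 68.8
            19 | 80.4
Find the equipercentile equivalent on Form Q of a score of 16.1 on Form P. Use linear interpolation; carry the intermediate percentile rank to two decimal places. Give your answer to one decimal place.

PR of 16.1 on Form P: 71.0 + (16.1 − 15)/(17 − 15) × (83.4 − 71.0) = 77.82
On Form Q, PR 77.82 falls between score 17 (PR 68.8) and 19 (PR 80.4).
Interpolate: 17 + (77.82 − 68.8)/(80.4 − 68.8) × (19 − 17) = 18.6

18.6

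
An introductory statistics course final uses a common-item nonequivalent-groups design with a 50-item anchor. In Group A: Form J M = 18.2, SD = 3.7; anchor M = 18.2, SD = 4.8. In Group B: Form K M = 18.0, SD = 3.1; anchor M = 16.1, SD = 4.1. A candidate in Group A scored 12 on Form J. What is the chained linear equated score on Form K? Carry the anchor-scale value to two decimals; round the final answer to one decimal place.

13.5

Form J → anchor (Group A): v = (4.8/3.7)(12 − 18.2) + 18.2 = 10.16
anchor → Form K (Group B): y = (3.1/4.1)(10.16 − 16.1) + 18.0 = 13.5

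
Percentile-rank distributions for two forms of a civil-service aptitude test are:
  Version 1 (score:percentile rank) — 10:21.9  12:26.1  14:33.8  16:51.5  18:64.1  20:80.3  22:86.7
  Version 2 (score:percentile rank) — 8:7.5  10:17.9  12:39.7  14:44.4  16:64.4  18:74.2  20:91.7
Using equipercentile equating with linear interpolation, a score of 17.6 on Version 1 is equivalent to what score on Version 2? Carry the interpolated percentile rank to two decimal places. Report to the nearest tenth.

15.7

PR of 17.6 on Version 1: 51.5 + (17.6 − 16)/(18 − 16) × (64.1 − 51.5) = 61.58
On Version 2, PR 61.58 falls between score 14 (PR 44.4) and 16 (PR 64.4).
Interpolate: 14 + (61.58 − 44.4)/(64.4 − 44.4) × (16 − 14) = 15.7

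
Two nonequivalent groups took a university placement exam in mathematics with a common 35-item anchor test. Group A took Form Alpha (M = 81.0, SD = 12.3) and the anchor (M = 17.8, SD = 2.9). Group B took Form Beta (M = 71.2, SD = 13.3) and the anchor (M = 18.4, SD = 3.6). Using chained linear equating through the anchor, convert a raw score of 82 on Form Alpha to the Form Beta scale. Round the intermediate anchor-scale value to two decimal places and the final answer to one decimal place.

69.9

Form Alpha → anchor (Group A): v = (2.9/12.3)(82 − 81.0) + 17.8 = 18.04
anchor → Form Beta (Group B): y = (13.3/3.6)(18.04 − 18.4) + 71.2 = 69.9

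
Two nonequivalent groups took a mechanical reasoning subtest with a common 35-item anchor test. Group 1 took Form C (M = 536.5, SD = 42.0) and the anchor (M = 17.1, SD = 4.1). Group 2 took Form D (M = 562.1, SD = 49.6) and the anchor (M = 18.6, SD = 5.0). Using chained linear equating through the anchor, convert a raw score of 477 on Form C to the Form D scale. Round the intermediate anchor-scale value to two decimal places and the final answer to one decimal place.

Form C → anchor (Group 1): v = (4.1/42.0)(477 − 536.5) + 17.1 = 11.29
anchor → Form D (Group 2): y = (49.6/5.0)(11.29 − 18.6) + 562.1 = 489.6

489.6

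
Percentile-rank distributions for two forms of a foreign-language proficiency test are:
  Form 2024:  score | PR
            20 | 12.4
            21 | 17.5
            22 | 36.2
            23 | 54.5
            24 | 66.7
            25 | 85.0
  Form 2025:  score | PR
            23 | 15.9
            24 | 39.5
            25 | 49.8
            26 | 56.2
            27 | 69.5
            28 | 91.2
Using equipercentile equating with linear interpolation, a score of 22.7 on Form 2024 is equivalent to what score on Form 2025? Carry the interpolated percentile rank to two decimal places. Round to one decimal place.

24.9

PR of 22.7 on Form 2024: 36.2 + (22.7 − 22)/(23 − 22) × (54.5 − 36.2) = 49.01
On Form 2025, PR 49.01 falls between score 24 (PR 39.5) and 25 (PR 49.8).
Interpolate: 24 + (49.01 − 39.5)/(49.8 − 39.5) × (25 − 24) = 24.9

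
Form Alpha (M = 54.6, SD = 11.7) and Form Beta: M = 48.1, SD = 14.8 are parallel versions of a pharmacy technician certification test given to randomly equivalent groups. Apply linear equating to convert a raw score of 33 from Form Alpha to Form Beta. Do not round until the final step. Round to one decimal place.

20.8

Linear equating: y = (SD_Y/SD_X)(x − M_X) + M_Y
y = (14.8/11.7)(33 − 54.6) + 48.1
y = 1.264957 × -21.6 + 48.1 = -27.3231 + 48.1 = 20.8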